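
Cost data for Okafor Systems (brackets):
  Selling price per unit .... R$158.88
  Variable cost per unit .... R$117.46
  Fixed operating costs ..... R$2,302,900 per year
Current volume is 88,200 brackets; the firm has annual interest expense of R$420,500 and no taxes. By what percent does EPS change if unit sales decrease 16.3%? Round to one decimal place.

Contribution at this volume is 88,200 × R$41.42 = R$3,653,244.00.
Subtracting fixed costs: EBIT = R$3,653,244.00 − R$2,302,900 = R$1,350,344.00.
Interest = R$420,500.00, so EBIT − I = R$929,844.00.
DCL = total CM / (EBIT − I) = R$3,653,244.00 / R$929,844.00 = 3.9289.
%ΔEPS = DCL × %ΔSales = 3.9289 × -16.3% = -64.0%.

-64.0%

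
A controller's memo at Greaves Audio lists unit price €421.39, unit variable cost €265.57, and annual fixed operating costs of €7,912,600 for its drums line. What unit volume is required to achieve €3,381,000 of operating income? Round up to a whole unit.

Unit CM = price − variable cost = €421.39 − €265.57 = €155.82.
Required volume = (fixed costs + target profit) ÷ CM = (€7,912,600 + €3,381,000) ÷ €155.82 = 72,478.50, so 72,479 drums.

72,479 drums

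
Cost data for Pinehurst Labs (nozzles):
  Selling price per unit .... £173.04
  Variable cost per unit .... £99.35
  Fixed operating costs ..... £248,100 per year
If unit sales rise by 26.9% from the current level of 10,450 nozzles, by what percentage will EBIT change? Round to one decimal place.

+39.7%

At 10,450 units, contribution = 10,450 × £73.69 = £770,060.50.
Subtracting fixed costs: EBIT = £770,060.50 − £248,100 = £521,960.50.
DOL = contribution ÷ EBIT = £770,060.50 ÷ £521,960.50 = 1.4753.
So EBIT moves 1.4753 × (+26.9%) = +39.7%.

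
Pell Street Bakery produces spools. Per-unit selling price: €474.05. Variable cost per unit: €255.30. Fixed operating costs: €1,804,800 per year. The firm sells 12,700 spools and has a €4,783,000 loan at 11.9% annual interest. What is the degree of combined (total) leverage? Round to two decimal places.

Total contribution margin = 12,700 × €218.75 = €2,778,125.00.
Operating income = contribution − fixed costs = €2,778,125.00 − €1,804,800 = €973,325.00. Interest = €569,177.00.
DOL = €2,778,125.00 ÷ €973,325.00 = 2.8543; DFL = €973,325.00 ÷ €404,148.00 = 2.4083.
Combined leverage = 2.8543 × 2.4083 = 6.8740.

6.87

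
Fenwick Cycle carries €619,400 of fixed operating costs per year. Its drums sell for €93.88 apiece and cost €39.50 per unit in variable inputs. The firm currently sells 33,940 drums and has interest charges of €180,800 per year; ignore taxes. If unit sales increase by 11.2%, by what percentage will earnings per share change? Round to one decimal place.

Total contribution margin = 33,940 × €54.38 = €1,845,657.20.
Operating income = contribution − fixed costs = €1,845,657.20 − €619,400 = €1,226,257.20.
Interest = €180,800.00, so EBIT − I = €1,045,457.20.
DCL = total CM / (EBIT − I) = €1,845,657.20 / €1,045,457.20 = 1.7654.
EPS therefore changes by 1.7654 × (+11.2%) = +19.8%.

+19.8%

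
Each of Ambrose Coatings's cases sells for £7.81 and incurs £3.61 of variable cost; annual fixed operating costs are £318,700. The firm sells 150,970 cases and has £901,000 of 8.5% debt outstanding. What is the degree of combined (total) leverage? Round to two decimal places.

Total contribution margin = 150,970 × £4.20 = £634,074.00.
Subtracting fixed costs: EBIT = £634,074.00 − £318,700 = £315,374.00. Interest = £76,585.00.
DOL = £634,074.00 ÷ £315,374.00 = 2.0105; DFL = £315,374.00 ÷ £238,789.00 = 1.3207.
DCL = DOL × DFL = 2.0105 × 1.3207 = 2.6553.

2.66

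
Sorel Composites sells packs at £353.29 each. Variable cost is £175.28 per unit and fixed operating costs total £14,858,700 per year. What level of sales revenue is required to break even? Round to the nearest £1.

£29,489,524

CM per unit = £353.29 − £175.28 = £178.01; CM ratio = £178.01 / £353.29 = 0.5039.
Break-even revenue = fixed costs × price ÷ CM = £14,858,700 × £353.29 ÷ £178.01 = £29,489,524.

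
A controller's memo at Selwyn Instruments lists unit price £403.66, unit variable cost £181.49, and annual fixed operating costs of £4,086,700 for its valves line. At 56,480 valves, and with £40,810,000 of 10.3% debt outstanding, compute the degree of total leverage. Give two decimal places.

Total contribution margin = 56,480 × £222.17 = £12,548,161.60.
Subtracting fixed costs: EBIT = £12,548,161.60 − £4,086,700 = £8,461,461.60. Interest = £4,203,430.00.
DOL = £12,548,161.60 ÷ £8,461,461.60 = 1.4830; DFL = £8,461,461.60 ÷ £4,258,031.60 = 1.9872.
DCL = DOL × DFL = 1.4830 × 1.9872 = 2.9470.

2.95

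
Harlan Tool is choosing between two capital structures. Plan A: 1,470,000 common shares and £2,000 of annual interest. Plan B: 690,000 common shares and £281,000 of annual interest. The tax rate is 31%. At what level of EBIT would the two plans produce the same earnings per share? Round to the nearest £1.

£527,808

Set EPS_A = EPS_B: (EBIT − £2,000)(1 − 0.31) ÷ 1,470,000 = (EBIT − £281,000)(1 − 0.31) ÷ 690,000.
Cancelling (1 − t) and cross-multiplying: 690,000·(EBIT − 2,000) = 1,470,000·(EBIT − 281,000).
Solving, EBIT = (281,000·1,470,000 − 2,000·690,000) / (1,470,000 − 690,000) = 411,690,000,000 / 780,000 = 527,807.69.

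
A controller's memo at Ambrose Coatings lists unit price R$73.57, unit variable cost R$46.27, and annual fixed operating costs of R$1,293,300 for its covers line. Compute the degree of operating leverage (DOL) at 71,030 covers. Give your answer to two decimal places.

Total contribution margin = 71,030 × R$27.30 = R$1,939,119.00.
Operating income = contribution − fixed costs = R$1,939,119.00 − R$1,293,300 = R$645,819.00.
Degree of operating leverage = R$1,939,119.00 / R$645,819.00 = 3.0026.

3.00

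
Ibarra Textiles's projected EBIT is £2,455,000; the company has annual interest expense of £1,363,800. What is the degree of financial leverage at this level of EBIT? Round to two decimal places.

Annual interest charges come to £1,363,800.00.
Degree of financial leverage = EBIT / (EBIT − interest) = £2,455,000 / £1,091,200.00 = 2.2498.

2.25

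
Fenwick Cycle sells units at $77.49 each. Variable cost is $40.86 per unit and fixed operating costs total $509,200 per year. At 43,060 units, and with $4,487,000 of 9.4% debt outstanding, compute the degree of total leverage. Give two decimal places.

2.44

At 43,060 units, contribution = 43,060 × $36.63 = $1,577,287.80.
EBIT = $1,577,287.80 − $509,200 = $1,068,087.80. Interest = $421,778.00, so EBIT − I = $646,309.80.
Degree of total leverage = total CM / (EBIT − interest) = $1,577,287.80 / $646,309.80 = 2.4405.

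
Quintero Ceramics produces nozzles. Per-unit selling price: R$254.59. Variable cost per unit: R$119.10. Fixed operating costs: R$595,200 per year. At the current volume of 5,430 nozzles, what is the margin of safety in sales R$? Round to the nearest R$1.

R$264,024

Unit CM = price − variable cost = R$254.59 − R$119.10 = R$135.49. Break-even units = R$595,200 ÷ R$135.49 = 4,392.94; break-even revenue = 4,392.94 × R$254.59 = R$1,118,399.65.
Actual sales revenue = 5,430 × R$254.59 = R$1,382,423.70.
Margin of safety = R$1,382,423.70 − R$1,118,399.65 = R$264,024.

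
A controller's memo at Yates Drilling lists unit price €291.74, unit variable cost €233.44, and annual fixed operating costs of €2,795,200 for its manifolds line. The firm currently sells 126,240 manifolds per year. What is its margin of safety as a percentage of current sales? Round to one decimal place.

Each unit contributes €291.74 − €233.44 = €58.30. Break-even units = €2,795,200 ÷ €58.30 = 47,945.11; break-even revenue = 47,945.11 × €291.74 = €13,987,506.83.
Current sales = 126,240 × €291.74 = €36,829,257.60.
Margin of safety = (€36,829,257.60 − €13,987,506.83) ÷ €36,829,257.60 = 62.0%.

62.0%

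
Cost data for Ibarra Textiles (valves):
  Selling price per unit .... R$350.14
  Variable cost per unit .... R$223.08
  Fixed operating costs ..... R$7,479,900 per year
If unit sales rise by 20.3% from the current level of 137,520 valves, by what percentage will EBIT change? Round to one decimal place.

+35.5%

At 137,520 units, contribution = 137,520 × R$127.06 = R$17,473,291.20.
Subtracting fixed costs: EBIT = R$17,473,291.20 − R$7,479,900 = R$9,993,391.20.
Degree of operating leverage = R$17,473,291.20 / R$9,993,391.20 = 1.7485.
Operating income changes by 1.7485 × +20.3% = +35.5%.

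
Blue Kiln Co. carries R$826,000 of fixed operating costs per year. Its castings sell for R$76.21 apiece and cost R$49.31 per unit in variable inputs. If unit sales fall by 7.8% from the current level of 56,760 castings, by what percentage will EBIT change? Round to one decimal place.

At 56,760 units, contribution = 56,760 × R$26.90 = R$1,526,844.00.
Subtracting fixed costs: EBIT = R$1,526,844.00 − R$826,000 = R$700,844.00.
DOL = contribution ÷ EBIT = R$1,526,844.00 ÷ R$700,844.00 = 2.1786.
Operating income changes by 2.1786 × -7.8% = -17.0%.

-17.0%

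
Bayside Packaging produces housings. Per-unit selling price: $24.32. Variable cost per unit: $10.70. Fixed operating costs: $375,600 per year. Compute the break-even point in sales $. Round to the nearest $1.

Contribution margin per unit = $24.32 − $10.70 = $13.62, a CM ratio of $13.62 ÷ $24.32 = 0.5600.
Break-even revenue = fixed costs × price ÷ CM = $375,600 × $24.32 ÷ $13.62 = $670,675.

$670,675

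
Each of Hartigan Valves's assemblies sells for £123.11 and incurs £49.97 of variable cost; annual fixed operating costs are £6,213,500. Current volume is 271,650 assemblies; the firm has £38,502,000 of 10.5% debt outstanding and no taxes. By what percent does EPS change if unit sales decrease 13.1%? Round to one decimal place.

-27.1%

Contribution at this volume is 271,650 × £73.14 = £19,868,481.00.
EBIT = £19,868,481.00 − £6,213,500 = £13,654,981.00.
After interest of £4,042,710.00, pre-tax earnings = £9,612,271.00.
Degree of combined leverage = contribution ÷ (EBIT − I) = £19,868,481.00 ÷ £9,612,271.00 = 2.0670.
EPS therefore changes by 2.0670 × (-13.1%) = -27.1%.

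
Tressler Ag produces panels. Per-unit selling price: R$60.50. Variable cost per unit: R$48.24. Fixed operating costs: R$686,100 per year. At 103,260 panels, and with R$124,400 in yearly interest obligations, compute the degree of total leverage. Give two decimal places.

2.78

Total contribution margin = 103,260 × R$12.26 = R$1,265,967.60.
EBIT = R$1,265,967.60 − R$686,100 = R$579,867.60. Interest = R$124,400.00, so EBIT − I = R$455,467.60.
DCL = contribution ÷ (EBIT − I) = R$1,265,967.60 ÷ R$455,467.60 = 2.7795.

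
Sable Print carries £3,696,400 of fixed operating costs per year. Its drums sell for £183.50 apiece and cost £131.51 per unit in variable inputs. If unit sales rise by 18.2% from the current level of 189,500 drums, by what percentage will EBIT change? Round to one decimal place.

Total contribution margin = 189,500 × £51.99 = £9,852,105.00.
EBIT = £9,852,105.00 − £3,696,400 = £6,155,705.00.
DOL = contribution ÷ EBIT = £9,852,105.00 ÷ £6,155,705.00 = 1.6005.
%ΔEBIT = DOL × %ΔSales = 1.6005 × +18.2% = +29.1%.

+29.1%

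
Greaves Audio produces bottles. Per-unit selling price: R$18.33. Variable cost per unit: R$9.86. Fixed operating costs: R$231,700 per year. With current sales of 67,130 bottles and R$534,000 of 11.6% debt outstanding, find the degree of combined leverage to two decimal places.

2.07

Total contribution margin = 67,130 × R$8.47 = R$568,591.10.
EBIT = R$568,591.10 − R$231,700 = R$336,891.10. Interest = R$61,944.00.
DOL = R$568,591.10 ÷ R$336,891.10 = 1.6878; DFL = R$336,891.10 ÷ R$274,947.10 = 1.2253.
Combined leverage = 1.6878 × 1.2253 = 2.0681.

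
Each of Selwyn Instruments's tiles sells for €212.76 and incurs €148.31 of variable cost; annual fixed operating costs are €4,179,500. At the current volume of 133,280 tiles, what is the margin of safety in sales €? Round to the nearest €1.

€14,559,439

Contribution margin per unit = €212.76 − €148.31 = €64.45. Break-even units = €4,179,500 ÷ €64.45 = 64,848.72; break-even revenue = 64,848.72 × €212.76 = €13,797,213.65.
Current sales = 133,280 × €212.76 = €28,356,652.80.
Margin of safety = €28,356,652.80 − €13,797,213.65 = €14,559,439.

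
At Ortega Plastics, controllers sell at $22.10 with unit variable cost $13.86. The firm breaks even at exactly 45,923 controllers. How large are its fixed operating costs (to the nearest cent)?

Unit CM = price − variable cost = $22.10 − $13.86 = $8.24.
Since BE = FC / CM, FC = 45,923 × $8.24 = $378,405.52.

$378,405.52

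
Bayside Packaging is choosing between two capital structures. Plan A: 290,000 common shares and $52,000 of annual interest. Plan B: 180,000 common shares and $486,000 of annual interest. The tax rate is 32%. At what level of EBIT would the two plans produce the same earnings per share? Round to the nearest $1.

$1,196,182

Set EPS_A = EPS_B: (EBIT − $52,000)(1 − 0.32) ÷ 290,000 = (EBIT − $486,000)(1 − 0.32) ÷ 180,000.
Cancelling (1 − t) and cross-multiplying: 180,000·(EBIT − 52,000) = 290,000·(EBIT − 486,000).
EBIT × (290,000 − 180,000) = 486,000 × 290,000 − 52,000 × 180,000 = 131,580,000,000, so EBIT = 131,580,000,000 ÷ 110,000 = 1,196,181.82.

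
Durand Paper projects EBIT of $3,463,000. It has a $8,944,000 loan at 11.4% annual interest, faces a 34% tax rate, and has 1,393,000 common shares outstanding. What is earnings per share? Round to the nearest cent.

$1.16

Interest = $1,019,616.00, so EBT = $3,463,000 − $1,019,616.00 = $2,443,384.00.
After tax at 34%: net income = $2,443,384.00 × 0.66 = $1,612,633.44.
Per share: $1,612,633.44 / 1,393,000 shares = $1.16.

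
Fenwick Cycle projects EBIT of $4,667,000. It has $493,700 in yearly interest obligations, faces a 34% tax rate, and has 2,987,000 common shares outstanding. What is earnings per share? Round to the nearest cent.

Pre-tax income = $4,667,000 − $493,700.00 = $4,173,300.00.
Net income = $4,173,300.00 × (1 − 0.34) = $2,754,378.00.
Per share: $2,754,378.00 / 2,987,000 shares = $0.92.

$0.92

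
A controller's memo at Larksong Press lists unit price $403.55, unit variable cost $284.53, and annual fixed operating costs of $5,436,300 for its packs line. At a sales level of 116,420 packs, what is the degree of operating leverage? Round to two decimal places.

1.65

Total contribution margin = 116,420 × $119.02 = $13,856,308.40.
EBIT = $13,856,308.40 − $5,436,300 = $8,420,008.40.
Degree of operating leverage = $13,856,308.40 / $8,420,008.40 = 1.6456.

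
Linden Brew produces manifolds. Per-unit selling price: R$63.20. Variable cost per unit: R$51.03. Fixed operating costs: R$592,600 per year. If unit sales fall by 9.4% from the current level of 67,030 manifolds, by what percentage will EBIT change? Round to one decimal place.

At 67,030 units, contribution = 67,030 × R$12.17 = R$815,755.10.
Operating income = contribution − fixed costs = R$815,755.10 − R$592,600 = R$223,155.10.
DOL = contribution ÷ EBIT = R$815,755.10 ÷ R$223,155.10 = 3.6556.
%ΔEBIT = DOL × %ΔSales = 3.6556 × -9.4% = -34.4%.

-34.4%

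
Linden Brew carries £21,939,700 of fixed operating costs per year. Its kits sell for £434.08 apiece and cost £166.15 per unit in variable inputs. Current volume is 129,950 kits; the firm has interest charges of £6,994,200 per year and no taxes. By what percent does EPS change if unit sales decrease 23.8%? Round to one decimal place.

-140.8%

Total contribution margin = 129,950 × £267.93 = £34,817,503.50.
Operating income = contribution − fixed costs = £34,817,503.50 − £21,939,700 = £12,877,803.50.
After interest of £6,994,200.00, pre-tax earnings = £5,883,603.50.
DCL = total CM / (EBIT − I) = £34,817,503.50 / £5,883,603.50 = 5.9177.
EPS therefore changes by 5.9177 × (-23.8%) = -140.8%.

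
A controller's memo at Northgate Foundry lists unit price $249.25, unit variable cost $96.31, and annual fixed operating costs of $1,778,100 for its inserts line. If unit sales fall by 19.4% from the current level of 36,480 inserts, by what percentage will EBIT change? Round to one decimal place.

Contribution at this volume is 36,480 × $152.94 = $5,579,251.20.
Subtracting fixed costs: EBIT = $5,579,251.20 − $1,778,100 = $3,801,151.20.
DOL = contribution ÷ EBIT = $5,579,251.20 ÷ $3,801,151.20 = 1.4678.
%ΔEBIT = DOL × %ΔSales = 1.4678 × -19.4% = -28.5%.

-28.5%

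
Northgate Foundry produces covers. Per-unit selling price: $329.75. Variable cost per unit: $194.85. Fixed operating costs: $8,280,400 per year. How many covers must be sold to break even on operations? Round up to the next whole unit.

Contribution margin per unit = $329.75 − $194.85 = $134.90.
Break-even volume = fixed costs ÷ CM per unit = $8,280,400 ÷ $134.90 = 61,381.76, so 61,382 covers.

61,382 covers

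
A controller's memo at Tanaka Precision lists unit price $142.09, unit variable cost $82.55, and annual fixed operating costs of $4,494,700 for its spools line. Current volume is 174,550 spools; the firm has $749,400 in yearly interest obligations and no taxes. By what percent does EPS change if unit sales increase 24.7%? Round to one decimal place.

At 174,550 units, contribution = 174,550 × $59.54 = $10,392,707.00.
Operating income = contribution − fixed costs = $10,392,707.00 − $4,494,700 = $5,898,007.00.
Interest = $749,400.00, so EBIT − I = $5,148,607.00.
DCL = total CM / (EBIT − I) = $10,392,707.00 / $5,148,607.00 = 2.0185.
EPS therefore changes by 2.0185 × (+24.7%) = +49.9%.

+49.9%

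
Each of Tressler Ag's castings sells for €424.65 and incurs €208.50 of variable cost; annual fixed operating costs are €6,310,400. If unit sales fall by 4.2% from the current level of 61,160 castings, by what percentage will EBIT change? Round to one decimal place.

Total contribution margin = 61,160 × €216.15 = €13,219,734.00.
EBIT = €13,219,734.00 − €6,310,400 = €6,909,334.00.
DOL = contribution ÷ EBIT = €13,219,734.00 ÷ €6,909,334.00 = 1.9133.
%ΔEBIT = DOL × %ΔSales = 1.9133 × -4.2% = -8.0%.

-8.0%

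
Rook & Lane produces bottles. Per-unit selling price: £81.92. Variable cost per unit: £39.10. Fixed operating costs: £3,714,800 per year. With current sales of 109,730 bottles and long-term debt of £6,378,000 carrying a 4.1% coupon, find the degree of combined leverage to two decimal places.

6.50

At 109,730 units, contribution = 109,730 × £42.82 = £4,698,638.60.
Operating income = contribution − fixed costs = £4,698,638.60 − £3,714,800 = £983,838.60. Interest = £261,498.00.
DOL = £4,698,638.60 ÷ £983,838.60 = 4.7758; DFL = £983,838.60 ÷ £722,340.60 = 1.3620.
DCL = DOL × DFL = 4.7758 × 1.3620 = 6.5046.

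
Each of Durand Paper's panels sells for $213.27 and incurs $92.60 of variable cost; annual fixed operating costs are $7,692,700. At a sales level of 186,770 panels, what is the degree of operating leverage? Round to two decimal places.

1.52

At 186,770 units, contribution = 186,770 × $120.67 = $22,537,535.90.
Operating income = contribution − fixed costs = $22,537,535.90 − $7,692,700 = $14,844,835.90.
So DOL = total CM / EBIT = $22,537,535.90 / $14,844,835.90 = 1.5182.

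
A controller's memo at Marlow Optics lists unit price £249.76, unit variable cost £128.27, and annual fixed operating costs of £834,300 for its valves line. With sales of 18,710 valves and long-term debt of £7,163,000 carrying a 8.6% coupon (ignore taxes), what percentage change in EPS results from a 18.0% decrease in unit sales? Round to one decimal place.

-49.7%

At 18,710 units, contribution = 18,710 × £121.49 = £2,273,077.90.
EBIT = £2,273,077.90 − £834,300 = £1,438,777.90.
Interest = £616,018.00, so EBIT − I = £822,759.90.
Degree of combined leverage = contribution ÷ (EBIT − I) = £2,273,077.90 ÷ £822,759.90 = 2.7627.
EPS therefore changes by 2.7627 × (-18.0%) = -49.7%.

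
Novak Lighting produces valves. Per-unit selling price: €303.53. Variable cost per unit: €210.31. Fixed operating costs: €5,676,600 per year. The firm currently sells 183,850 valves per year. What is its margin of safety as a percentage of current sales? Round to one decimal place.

Each unit contributes €303.53 − €210.31 = €93.22. Break-even units = €5,676,600 ÷ €93.22 = 60,894.66; break-even revenue = 60,894.66 × €303.53 = €18,483,355.48.
Current sales = 183,850 × €303.53 = €55,803,990.50.
Margin of safety = (€55,803,990.50 − €18,483,355.48) ÷ €55,803,990.50 = 66.9%.

66.9%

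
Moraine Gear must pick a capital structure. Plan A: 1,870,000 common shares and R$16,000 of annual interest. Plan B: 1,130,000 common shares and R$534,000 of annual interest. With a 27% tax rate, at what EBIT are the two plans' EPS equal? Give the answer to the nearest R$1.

At indifference, (EBIT − 16,000)(1 − t)/1,870,000 = (EBIT − 534,000)(1 − t)/1,130,000.
The (1 − t) factor cancels: (EBIT − 16,000) × 1,130,000 = (EBIT − 534,000) × 1,870,000.
EBIT × (1,870,000 − 1,130,000) = 534,000 × 1,870,000 − 16,000 × 1,130,000 = 980,500,000,000, so EBIT = 980,500,000,000 ÷ 740,000 = 1,325,000.00.

R$1,325,000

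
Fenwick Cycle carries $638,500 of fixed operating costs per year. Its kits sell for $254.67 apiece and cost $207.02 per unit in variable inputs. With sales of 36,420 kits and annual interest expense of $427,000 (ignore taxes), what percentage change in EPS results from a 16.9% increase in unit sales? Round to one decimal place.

+43.8%

Contribution at this volume is 36,420 × $47.65 = $1,735,413.00.
EBIT = $1,735,413.00 − $638,500 = $1,096,913.00.
Interest = $427,000.00, so EBIT − I = $669,913.00.
Degree of combined leverage = contribution ÷ (EBIT − I) = $1,735,413.00 ÷ $669,913.00 = 2.5905.
%ΔEPS = DCL × %ΔSales = 2.5905 × +16.9% = +43.8%.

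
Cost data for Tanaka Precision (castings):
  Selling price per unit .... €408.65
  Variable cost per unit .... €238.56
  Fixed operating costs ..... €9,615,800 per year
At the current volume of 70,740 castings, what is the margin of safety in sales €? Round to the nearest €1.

€5,805,445

Each unit contributes €408.65 − €238.56 = €170.09. Break-even units = €9,615,800 ÷ €170.09 = 56,533.60; break-even revenue = 56,533.60 × €408.65 = €23,102,455.58.
Actual sales revenue = 70,740 × €408.65 = €28,907,901.00.
Margin of safety = €28,907,901.00 − €23,102,455.58 = €5,805,445.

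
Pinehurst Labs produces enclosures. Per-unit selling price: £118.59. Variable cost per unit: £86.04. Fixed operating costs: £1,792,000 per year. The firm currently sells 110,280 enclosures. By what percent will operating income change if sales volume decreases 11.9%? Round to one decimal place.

Total contribution margin = 110,280 × £32.55 = £3,589,614.00.
EBIT = £3,589,614.00 − £1,792,000 = £1,797,614.00.
Degree of operating leverage = £3,589,614.00 / £1,797,614.00 = 1.9969.
So EBIT moves 1.9969 × (-11.9%) = -23.8%.

-23.8%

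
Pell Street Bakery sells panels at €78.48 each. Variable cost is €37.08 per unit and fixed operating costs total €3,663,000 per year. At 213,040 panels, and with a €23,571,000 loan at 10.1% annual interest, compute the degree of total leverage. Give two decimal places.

3.18

Total contribution margin = 213,040 × €41.40 = €8,819,856.00.
Subtracting fixed costs: EBIT = €8,819,856.00 − €3,663,000 = €5,156,856.00. Interest = €2,380,671.00, so EBIT − I = €2,776,185.00.
DCL = contribution ÷ (EBIT − I) = €8,819,856.00 ÷ €2,776,185.00 = 3.1770.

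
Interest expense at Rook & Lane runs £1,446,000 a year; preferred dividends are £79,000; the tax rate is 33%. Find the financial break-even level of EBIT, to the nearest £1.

Grossing the preferred dividend up to pre-tax terms: £79,000 / (1 − 0.33) = £117,910.45.
Financial break-even EBIT = interest + D_p ÷ (1 − t) = £1,446,000 + £117,910.45 = £1,563,910.45.

£1,563,910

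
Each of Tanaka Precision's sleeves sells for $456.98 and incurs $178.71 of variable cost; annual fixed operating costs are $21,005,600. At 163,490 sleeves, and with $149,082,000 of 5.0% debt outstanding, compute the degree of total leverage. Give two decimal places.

2.67

Total contribution margin = 163,490 × $278.27 = $45,494,362.30.
Operating income = contribution − fixed costs = $45,494,362.30 − $21,005,600 = $24,488,762.30. Interest = $7,454,100.00, so EBIT − I = $17,034,662.30.
DCL = contribution ÷ (EBIT − I) = $45,494,362.30 ÷ $17,034,662.30 = 2.6707.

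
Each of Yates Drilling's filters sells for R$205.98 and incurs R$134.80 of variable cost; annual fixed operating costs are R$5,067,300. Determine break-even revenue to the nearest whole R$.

Contribution margin per unit = R$205.98 − R$134.80 = R$71.18, a CM ratio of R$71.18 ÷ R$205.98 = 0.3456.
Break-even sales = FC ÷ CM ratio = R$5,067,300 × R$205.98 / R$71.18 = R$14,663,704.

R$14,663,704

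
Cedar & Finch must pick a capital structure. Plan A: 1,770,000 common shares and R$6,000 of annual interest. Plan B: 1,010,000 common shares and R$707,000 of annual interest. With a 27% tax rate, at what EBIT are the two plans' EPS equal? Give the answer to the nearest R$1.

R$1,638,592

At indifference, (EBIT − 6,000)(1 − t)/1,770,000 = (EBIT − 707,000)(1 − t)/1,010,000.
The (1 − t) factor cancels: (EBIT − 6,000) × 1,010,000 = (EBIT − 707,000) × 1,770,000.
Solving, EBIT = (707,000·1,770,000 − 6,000·1,010,000) / (1,770,000 − 1,010,000) = 1,245,330,000,000 / 760,000 = 1,638,592.11.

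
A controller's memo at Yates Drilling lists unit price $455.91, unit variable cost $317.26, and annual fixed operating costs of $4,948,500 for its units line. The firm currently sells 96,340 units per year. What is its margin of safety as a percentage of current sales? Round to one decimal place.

Unit CM = price − variable cost = $455.91 − $317.26 = $138.65. Break-even units = $4,948,500 ÷ $138.65 = 35,690.59; break-even revenue = 35,690.59 × $455.91 = $16,271,695.89.
Current sales = 96,340 × $455.91 = $43,922,369.40.
Margin of safety = ($43,922,369.40 − $16,271,695.89) ÷ $43,922,369.40 = 63.0%.

63.0%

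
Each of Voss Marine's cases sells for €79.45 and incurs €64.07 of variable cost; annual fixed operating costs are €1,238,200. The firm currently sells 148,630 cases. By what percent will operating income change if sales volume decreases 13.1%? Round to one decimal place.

Total contribution margin = 148,630 × €15.38 = €2,285,929.40.
Operating income = contribution − fixed costs = €2,285,929.40 − €1,238,200 = €1,047,729.40.
So DOL = total CM / EBIT = €2,285,929.40 / €1,047,729.40 = 2.1818.
So EBIT moves 2.1818 × (-13.1%) = -28.6%.

-28.6%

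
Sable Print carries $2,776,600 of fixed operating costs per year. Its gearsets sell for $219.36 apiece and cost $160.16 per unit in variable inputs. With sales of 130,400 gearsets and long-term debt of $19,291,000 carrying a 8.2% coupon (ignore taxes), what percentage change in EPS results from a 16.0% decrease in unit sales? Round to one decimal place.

-36.7%

Total contribution margin = 130,400 × $59.20 = $7,719,680.00.
EBIT = $7,719,680.00 − $2,776,600 = $4,943,080.00.
Interest = $1,581,862.00, so EBIT − I = $3,361,218.00.
Degree of combined leverage = contribution ÷ (EBIT − I) = $7,719,680.00 ÷ $3,361,218.00 = 2.2967.
%ΔEPS = DCL × %ΔSales = 2.2967 × -16.0% = -36.7%.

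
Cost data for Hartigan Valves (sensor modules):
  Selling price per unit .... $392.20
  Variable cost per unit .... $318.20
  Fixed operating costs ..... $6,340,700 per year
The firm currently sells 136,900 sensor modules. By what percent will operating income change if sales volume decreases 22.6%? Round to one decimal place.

-60.4%

Contribution at this volume is 136,900 × $74.00 = $10,130,600.00.
Operating income = contribution − fixed costs = $10,130,600.00 − $6,340,700 = $3,789,900.00.
DOL = contribution ÷ EBIT = $10,130,600.00 ÷ $3,789,900.00 = 2.6731.
So EBIT moves 2.6731 × (-22.6%) = -60.4%.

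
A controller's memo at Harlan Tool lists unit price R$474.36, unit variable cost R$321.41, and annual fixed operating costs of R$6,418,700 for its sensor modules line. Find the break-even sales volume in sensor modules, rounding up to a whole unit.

Unit CM = price − variable cost = R$474.36 − R$321.41 = R$152.95.
Break-even volume = fixed costs ÷ CM per unit = R$6,418,700 ÷ R$152.95 = 41,966.00, so 41,967 sensor modules.

41,967 sensor modules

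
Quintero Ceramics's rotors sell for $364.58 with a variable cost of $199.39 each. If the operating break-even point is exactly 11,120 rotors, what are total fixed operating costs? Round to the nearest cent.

$1,836,912.80

Unit CM = price − variable cost = $364.58 − $199.39 = $165.19.
Since BE = FC / CM, FC = 11,120 × $165.19 = $1,836,912.80.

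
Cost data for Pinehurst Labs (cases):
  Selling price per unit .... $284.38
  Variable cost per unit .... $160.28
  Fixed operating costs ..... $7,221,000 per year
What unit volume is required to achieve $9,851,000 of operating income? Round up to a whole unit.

Contribution margin per unit = $284.38 − $160.28 = $124.10.
Required volume = (fixed costs + target profit) ÷ CM = ($7,221,000 + $9,851,000) ÷ $124.10 = 137,566.48, so 137,567 cases.

137,567 cases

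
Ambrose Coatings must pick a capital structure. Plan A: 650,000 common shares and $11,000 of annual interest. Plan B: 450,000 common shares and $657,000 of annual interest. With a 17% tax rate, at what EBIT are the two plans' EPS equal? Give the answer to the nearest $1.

$2,110,500

Set EPS_A = EPS_B: (EBIT − $11,000)(1 − 0.17) ÷ 650,000 = (EBIT − $657,000)(1 − 0.17) ÷ 450,000.
The (1 − t) factor cancels: (EBIT − 11,000) × 450,000 = (EBIT − 657,000) × 650,000.
EBIT × (650,000 − 450,000) = 657,000 × 650,000 − 11,000 × 450,000 = 422,100,000,000, so EBIT = 422,100,000,000 ÷ 200,000 = 2,110,500.00.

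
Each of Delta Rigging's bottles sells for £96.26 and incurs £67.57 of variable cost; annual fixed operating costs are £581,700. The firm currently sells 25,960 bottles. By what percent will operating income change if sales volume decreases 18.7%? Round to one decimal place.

Contribution at this volume is 25,960 × £28.69 = £744,792.40.
Operating income = contribution − fixed costs = £744,792.40 − £581,700 = £163,092.40.
DOL = contribution ÷ EBIT = £744,792.40 ÷ £163,092.40 = 4.5667.
Operating income changes by 4.5667 × -18.7% = -85.4%.

-85.4%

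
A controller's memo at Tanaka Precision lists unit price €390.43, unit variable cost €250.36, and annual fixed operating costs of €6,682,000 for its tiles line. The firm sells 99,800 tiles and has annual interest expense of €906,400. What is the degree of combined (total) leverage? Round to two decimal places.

2.19

At 99,800 units, contribution = 99,800 × €140.07 = €13,978,986.00.
Operating income = contribution − fixed costs = €13,978,986.00 − €6,682,000 = €7,296,986.00. Interest = €906,400.00.
DOL = €13,978,986.00 ÷ €7,296,986.00 = 1.9157; DFL = €7,296,986.00 ÷ €6,390,586.00 = 1.1418.
DCL = DOL × DFL = 1.9157 × 1.1418 = 2.1873.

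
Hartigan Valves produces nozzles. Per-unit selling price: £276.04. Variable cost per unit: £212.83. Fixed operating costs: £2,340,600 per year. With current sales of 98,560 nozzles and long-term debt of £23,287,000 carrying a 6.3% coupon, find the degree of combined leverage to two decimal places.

2.57

At 98,560 units, contribution = 98,560 × £63.21 = £6,229,977.60.
EBIT = £6,229,977.60 − £2,340,600 = £3,889,377.60. Interest = £1,467,081.00, so EBIT − I = £2,422,296.60.
Degree of total leverage = total CM / (EBIT − interest) = £6,229,977.60 / £2,422,296.60 = 2.5719.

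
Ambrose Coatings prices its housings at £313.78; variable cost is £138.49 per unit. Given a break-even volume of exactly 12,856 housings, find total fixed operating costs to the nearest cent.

Contribution margin per unit = £313.78 − £138.49 = £175.29.
Fixed costs = break-even units × CM = 12,856 × £175.29 = £2,253,528.24.

£2,253,528.24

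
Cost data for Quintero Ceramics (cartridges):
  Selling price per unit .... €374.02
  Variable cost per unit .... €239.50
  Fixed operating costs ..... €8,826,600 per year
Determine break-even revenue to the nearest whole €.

Contribution margin per unit = €374.02 − €239.50 = €134.52, a CM ratio of €134.52 ÷ €374.02 = 0.3597.
Break-even sales = FC ÷ CM ratio = €8,826,600 × €374.02 / €134.52 = €24,541,517.

€24,541,517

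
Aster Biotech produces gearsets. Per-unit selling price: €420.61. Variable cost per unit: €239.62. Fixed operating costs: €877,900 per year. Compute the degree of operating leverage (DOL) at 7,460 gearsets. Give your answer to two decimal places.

2.86

Contribution at this volume is 7,460 × €180.99 = €1,350,185.40.
EBIT = €1,350,185.40 − €877,900 = €472,285.40.
So DOL = total CM / EBIT = €1,350,185.40 / €472,285.40 = 2.8588.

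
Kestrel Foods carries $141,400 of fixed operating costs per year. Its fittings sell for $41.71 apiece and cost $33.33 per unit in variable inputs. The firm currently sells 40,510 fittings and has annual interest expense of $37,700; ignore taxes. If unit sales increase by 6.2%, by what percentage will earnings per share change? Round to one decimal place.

Total contribution margin = 40,510 × $8.38 = $339,473.80.
EBIT = $339,473.80 − $141,400 = $198,073.80.
After interest of $37,700.00, pre-tax earnings = $160,373.80.
DCL = total CM / (EBIT − I) = $339,473.80 / $160,373.80 = 2.1168.
EPS therefore changes by 2.1168 × (+6.2%) = +13.1%.

+13.1%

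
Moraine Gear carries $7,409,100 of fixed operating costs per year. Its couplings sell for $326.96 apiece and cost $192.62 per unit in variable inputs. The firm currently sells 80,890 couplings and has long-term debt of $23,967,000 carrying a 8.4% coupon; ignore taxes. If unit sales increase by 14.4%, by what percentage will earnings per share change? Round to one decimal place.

+108.3%

At 80,890 units, contribution = 80,890 × $134.34 = $10,866,762.60.
EBIT = $10,866,762.60 − $7,409,100 = $3,457,662.60.
Interest = $2,013,228.00, so EBIT − I = $1,444,434.60.
DCL = total CM / (EBIT − I) = $10,866,762.60 / $1,444,434.60 = 7.5232.
EPS therefore changes by 7.5232 × (+14.4%) = +108.3%.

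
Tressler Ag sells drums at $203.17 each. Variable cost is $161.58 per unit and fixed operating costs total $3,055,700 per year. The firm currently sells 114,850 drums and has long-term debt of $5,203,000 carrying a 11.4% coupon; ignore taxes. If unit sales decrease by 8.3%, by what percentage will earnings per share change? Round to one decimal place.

-35.2%

At 114,850 units, contribution = 114,850 × $41.59 = $4,776,611.50.
Subtracting fixed costs: EBIT = $4,776,611.50 − $3,055,700 = $1,720,911.50.
Interest = $593,142.00, so EBIT − I = $1,127,769.50.
DCL = total CM / (EBIT − I) = $4,776,611.50 / $1,127,769.50 = 4.2355.
%ΔEPS = DCL × %ΔSales = 4.2355 × -8.3% = -35.2%.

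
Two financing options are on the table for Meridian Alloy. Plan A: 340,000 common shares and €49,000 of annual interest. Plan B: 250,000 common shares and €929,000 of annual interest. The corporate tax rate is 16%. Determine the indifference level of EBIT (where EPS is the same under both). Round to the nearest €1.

Set EPS_A = EPS_B: (EBIT − €49,000)(1 − 0.16) ÷ 340,000 = (EBIT − €929,000)(1 − 0.16) ÷ 250,000.
Cancelling (1 − t) and cross-multiplying: 250,000·(EBIT − 49,000) = 340,000·(EBIT − 929,000).
Solving, EBIT = (929,000·340,000 − 49,000·250,000) / (340,000 − 250,000) = 303,610,000,000 / 90,000 = 3,373,444.44.

€3,373,444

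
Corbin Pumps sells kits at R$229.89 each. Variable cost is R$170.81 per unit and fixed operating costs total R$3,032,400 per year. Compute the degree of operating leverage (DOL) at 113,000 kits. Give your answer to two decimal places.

1.83

Total contribution margin = 113,000 × R$59.08 = R$6,676,040.00.
Subtracting fixed costs: EBIT = R$6,676,040.00 − R$3,032,400 = R$3,643,640.00.
DOL = contribution ÷ EBIT = R$6,676,040.00 ÷ R$3,643,640.00 = 1.8322.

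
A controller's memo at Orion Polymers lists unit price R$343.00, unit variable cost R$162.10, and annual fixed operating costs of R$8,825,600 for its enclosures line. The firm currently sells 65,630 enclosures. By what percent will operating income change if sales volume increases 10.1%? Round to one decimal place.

+39.4%

Contribution at this volume is 65,630 × R$180.90 = R$11,872,467.00.
Subtracting fixed costs: EBIT = R$11,872,467.00 − R$8,825,600 = R$3,046,867.00.
Degree of operating leverage = R$11,872,467.00 / R$3,046,867.00 = 3.8966.
So EBIT moves 3.8966 × (+10.1%) = +39.4%.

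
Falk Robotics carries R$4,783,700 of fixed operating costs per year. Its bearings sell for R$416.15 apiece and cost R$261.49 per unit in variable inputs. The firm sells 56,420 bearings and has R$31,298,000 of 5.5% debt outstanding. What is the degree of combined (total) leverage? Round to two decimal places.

At 56,420 units, contribution = 56,420 × R$154.66 = R$8,725,917.20.
Subtracting fixed costs: EBIT = R$8,725,917.20 − R$4,783,700 = R$3,942,217.20. Interest = R$1,721,390.00, so EBIT − I = R$2,220,827.20.
Degree of total leverage = total CM / (EBIT − interest) = R$8,725,917.20 / R$2,220,827.20 = 3.9291.

3.93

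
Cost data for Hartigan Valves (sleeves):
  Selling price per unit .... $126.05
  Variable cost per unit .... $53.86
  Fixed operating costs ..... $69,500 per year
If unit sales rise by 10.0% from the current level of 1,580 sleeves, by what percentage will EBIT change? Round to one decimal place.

Total contribution margin = 1,580 × $72.19 = $114,060.20.
Subtracting fixed costs: EBIT = $114,060.20 − $69,500 = $44,560.20.
DOL = contribution ÷ EBIT = $114,060.20 ÷ $44,560.20 = 2.5597.
%ΔEBIT = DOL × %ΔSales = 2.5597 × +10.0% = +25.6%.

+25.6%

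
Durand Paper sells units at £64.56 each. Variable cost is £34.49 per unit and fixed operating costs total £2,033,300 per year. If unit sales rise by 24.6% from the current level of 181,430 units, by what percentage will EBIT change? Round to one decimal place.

Total contribution margin = 181,430 × £30.07 = £5,455,600.10.
EBIT = £5,455,600.10 − £2,033,300 = £3,422,300.10.
DOL = contribution ÷ EBIT = £5,455,600.10 ÷ £3,422,300.10 = 1.5941.
Operating income changes by 1.5941 × +24.6% = +39.2%.

+39.2%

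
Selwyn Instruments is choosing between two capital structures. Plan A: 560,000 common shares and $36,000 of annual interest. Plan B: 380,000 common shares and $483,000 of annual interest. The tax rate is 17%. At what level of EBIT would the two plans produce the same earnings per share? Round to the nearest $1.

$1,426,667

At indifference, (EBIT − 36,000)(1 − t)/560,000 = (EBIT − 483,000)(1 − t)/380,000.
Cancelling (1 − t) and cross-multiplying: 380,000·(EBIT − 36,000) = 560,000·(EBIT − 483,000).
EBIT × (560,000 − 380,000) = 483,000 × 560,000 − 36,000 × 380,000 = 256,800,000,000, so EBIT = 256,800,000,000 ÷ 180,000 = 1,426,666.67.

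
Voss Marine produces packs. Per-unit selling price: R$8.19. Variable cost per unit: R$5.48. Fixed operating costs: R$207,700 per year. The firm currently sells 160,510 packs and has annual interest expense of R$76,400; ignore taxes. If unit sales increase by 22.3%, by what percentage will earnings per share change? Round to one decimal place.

Total contribution margin = 160,510 × R$2.71 = R$434,982.10.
Subtracting fixed costs: EBIT = R$434,982.10 − R$207,700 = R$227,282.10.
Interest = R$76,400.00, so EBIT − I = R$150,882.10.
DCL = total CM / (EBIT − I) = R$434,982.10 / R$150,882.10 = 2.8829.
%ΔEPS = DCL × %ΔSales = 2.8829 × +22.3% = +64.3%.

+64.3%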